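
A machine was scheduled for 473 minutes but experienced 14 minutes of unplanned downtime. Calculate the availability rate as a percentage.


Formula: Availability = (Planned Time - Downtime) / Planned Time * 100
Uptime = 473 - 14 = 459 min
Availability = 459 / 473 * 100 = 97.0%

97.0%


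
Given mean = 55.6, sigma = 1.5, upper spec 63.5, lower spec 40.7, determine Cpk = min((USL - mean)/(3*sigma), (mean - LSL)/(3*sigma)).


Cpu = (63.5 - 55.6) / (3 * 1.5) = 1.76
Cpl = (55.6 - 40.7) / (3 * 1.5) = 3.31
Cpk = min(1.76, 3.31) = 1.76

1.76


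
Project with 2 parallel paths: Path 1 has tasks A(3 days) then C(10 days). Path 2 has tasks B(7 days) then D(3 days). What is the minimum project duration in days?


Path 1 = 3 + 10 = 13 days
Path 2 = 7 + 3 = 10 days
Duration = max(13, 10) = 13 days

13 days


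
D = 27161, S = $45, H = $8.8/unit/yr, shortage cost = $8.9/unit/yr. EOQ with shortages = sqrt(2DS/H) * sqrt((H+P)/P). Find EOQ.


Formula: EOQ* = sqrt(2DS/H) * sqrt((H+P)/P)
Base EOQ = sqrt(2*27161*45/8.8) = 527.05 units
Correction = sqrt((8.8+8.9)/8.9) = 1.41024
EOQ* = 527.05 * 1.41024 = 743.3 units

743.3 units


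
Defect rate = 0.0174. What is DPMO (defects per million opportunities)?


DPMO = defect_rate * 1000000 = 0.0174 * 1000000

17400


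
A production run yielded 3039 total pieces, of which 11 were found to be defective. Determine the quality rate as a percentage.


Formula: Quality Rate = Good Pieces / Total Pieces * 100
Good pieces = 3039 - 11 = 3028
QR = 3028 / 3039 * 100 = 99.6%

99.6%


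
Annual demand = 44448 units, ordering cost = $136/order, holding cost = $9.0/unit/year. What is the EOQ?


Formula: EOQ = sqrt(2 * D * S / H)
Numerator: 2 * 44448 * 136 = 12089856
2DS/H = 12089856 / 9.0 = 1343317.3
EOQ = sqrt(1343317.3) = 1159.0 units

1159.0 units


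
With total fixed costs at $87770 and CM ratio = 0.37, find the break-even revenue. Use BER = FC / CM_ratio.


Formula: BER = Fixed Costs / Contribution Margin Ratio
BER = $87770 / 0.37
BER = $237216.22 (to the nearest cent)

$237216.22


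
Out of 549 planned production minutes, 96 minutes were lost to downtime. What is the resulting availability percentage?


Formula: Availability = (Planned Time - Downtime) / Planned Time * 100
Uptime = 549 - 96 = 453 min
Availability = 453 / 549 * 100 = 82.5%

82.5%


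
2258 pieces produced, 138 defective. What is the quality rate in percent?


Formula: Quality Rate = Good Pieces / Total Pieces * 100
Good pieces = 2258 - 138 = 2120
QR = 2120 / 2258 * 100 = 93.9%

93.9%


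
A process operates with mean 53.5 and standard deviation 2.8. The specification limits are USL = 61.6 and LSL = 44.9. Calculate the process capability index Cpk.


Cpu = (61.6 - 53.5) / (3 * 2.8) = 0.96
Cpl = (53.5 - 44.9) / (3 * 2.8) = 1.02
Cpk = min(0.96, 1.02) = 0.96

0.96


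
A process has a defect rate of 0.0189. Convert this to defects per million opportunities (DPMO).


DPMO = defect_rate * 1000000 = 0.0189 * 1000000

18900


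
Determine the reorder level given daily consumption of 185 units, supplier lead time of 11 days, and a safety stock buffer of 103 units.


Formula: ROP = (Daily Demand * Lead Time) + Safety Stock
Demand during lead time = 185 * 11 = 2035 units
ROP = 2035 + 103 = 2138 units

2138 units


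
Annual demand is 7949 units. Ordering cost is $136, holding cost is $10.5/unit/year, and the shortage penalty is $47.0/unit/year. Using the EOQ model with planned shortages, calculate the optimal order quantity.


Formula: EOQ* = sqrt(2DS/H) * sqrt((H+P)/P)
Base EOQ = sqrt(2*7949*136/10.5) = 453.78 units
Correction = sqrt((10.5+47.0)/47.0) = 1.10608
EOQ* = 453.78 * 1.10608 = 501.9 units

501.9 units


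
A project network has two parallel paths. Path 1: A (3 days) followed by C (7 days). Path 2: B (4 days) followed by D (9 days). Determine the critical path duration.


Path 1 = 3 + 7 = 10 days
Path 2 = 4 + 9 = 13 days
Duration = max(10, 13) = 13 days

13 days


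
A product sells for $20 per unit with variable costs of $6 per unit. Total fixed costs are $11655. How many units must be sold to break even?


Formula: BEQ = Fixed Costs / (Price - Variable Cost)
Contribution margin = $20 - $6 = $14/unit
BEQ = ceil($11655 / $14/unit) = ceil(832.5) = 833 units

833 units


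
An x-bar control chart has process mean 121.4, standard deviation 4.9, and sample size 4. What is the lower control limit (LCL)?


LCL = 121.4 - 3 * 4.9 / sqrt(4)

114.05


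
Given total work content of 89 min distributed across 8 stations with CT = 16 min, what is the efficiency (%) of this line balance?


Formula: Efficiency = Sum of Task Times / (N_stations * CT) * 100
Total station capacity = 8 stations * 16 min = 128 min
Efficiency = 89 / 128 * 100 = 69.5%

69.5%


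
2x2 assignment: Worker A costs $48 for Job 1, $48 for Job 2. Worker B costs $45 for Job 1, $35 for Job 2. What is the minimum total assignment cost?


Option 1: A->1 + B->2 = $48 + $35 = $83
Option 2: A->2 + B->1 = $48 + $45 = $93
Min cost = min($83, $93) = $83

$83


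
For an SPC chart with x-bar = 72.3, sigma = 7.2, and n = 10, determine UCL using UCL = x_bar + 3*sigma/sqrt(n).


UCL = 72.3 + 3 * 7.2 / sqrt(10)

79.13


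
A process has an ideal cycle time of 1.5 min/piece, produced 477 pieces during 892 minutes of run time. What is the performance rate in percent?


Formula: Performance = (Ideal CT * Total Count) / Run Time * 100
Ideal output time = 1.5 * 477 = 715.5 min
Performance = 715.5 / 892 * 100 = 80.2%

80.2%


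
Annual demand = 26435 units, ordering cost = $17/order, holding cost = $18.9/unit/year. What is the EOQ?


Formula: EOQ = sqrt(2 * D * S / H)
Numerator: 2 * 26435 * 17 = 898790
2DS/H = 898790 / 18.9 = 47555.0
EOQ = sqrt(47555.0) = 218.1 units

218.1 units


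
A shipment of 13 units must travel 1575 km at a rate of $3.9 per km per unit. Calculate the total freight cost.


TC = dist * cost * units = 1575 * 3.9 * 13 = $79852.50

$79852.50


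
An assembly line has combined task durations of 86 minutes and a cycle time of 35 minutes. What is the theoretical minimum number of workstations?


Formula: N_min = ceil(Sum of Task Times / Cycle Time)
N_min = ceil(86 min / 35 min) = ceil(2.4571)
N_min = 3 stations

3


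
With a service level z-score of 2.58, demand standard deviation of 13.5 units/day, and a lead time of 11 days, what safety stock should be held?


Formula: SS = z * sigma_d * sqrt(LT)
sqrt(LT) = sqrt(11) = 3.3166
SS = 2.58 * 13.5 * 3.3166
SS = 115.5 units

115.5 units


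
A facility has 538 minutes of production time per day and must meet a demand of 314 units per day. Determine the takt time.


Formula: Takt Time = Available Production Time / Customer Demand
Takt = 538 min/day / 314 units/day
Takt = 1.71 min/unit

1.71 min/unit


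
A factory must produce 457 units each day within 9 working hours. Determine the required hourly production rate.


Formula: Production Rate = Daily Demand / Available Hours
Rate = 457 units/day / 9 hours/day
Rate = 50.8 units/hour

50.8 units/hour


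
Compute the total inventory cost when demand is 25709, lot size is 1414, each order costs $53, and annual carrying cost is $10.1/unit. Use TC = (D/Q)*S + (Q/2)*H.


TC = 25709/1414 * 53 + 1414/2 * 10.1

$8104.33


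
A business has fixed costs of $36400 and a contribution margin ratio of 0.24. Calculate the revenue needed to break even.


Formula: BER = Fixed Costs / Contribution Margin Ratio
BER = $36400 / 0.24
BER = $151666.67 (to the nearest cent)

$151666.67


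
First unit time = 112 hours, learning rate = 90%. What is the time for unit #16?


Formula: T_n = T_1 * (learning_rate)^(log2(n)) where learning_rate = rate/100
Doublings = log2(16) = 4
T_n = 112 * 0.9^4
T_n = 112 * 0.6561 = 73.5 hours

73.5 hours


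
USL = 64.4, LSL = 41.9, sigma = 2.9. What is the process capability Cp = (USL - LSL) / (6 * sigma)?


Cp = (64.4 - 41.9) / (6 * 2.9)

1.29


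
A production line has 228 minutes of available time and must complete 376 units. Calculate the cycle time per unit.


Formula: CT = Available Time / Number of Units
CT = 228 min / 376 units
CT = 0.61 min/unit

0.61 min/unit


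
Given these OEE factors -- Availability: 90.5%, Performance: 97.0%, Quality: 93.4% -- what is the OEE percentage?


Formula: OEE = Availability * Performance * Quality / 10000
A * P = 90.5% * 97.0% / 100 = 87.79%
OEE = 87.79% * 93.4% / 100 = 82.0%

82.0%


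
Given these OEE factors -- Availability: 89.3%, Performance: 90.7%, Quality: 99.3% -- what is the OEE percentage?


Formula: OEE = Availability * Performance * Quality / 10000
A * P = 89.3% * 90.7% / 100 = 81.0%
OEE = 81.0% * 99.3% / 100 = 80.4%

80.4%


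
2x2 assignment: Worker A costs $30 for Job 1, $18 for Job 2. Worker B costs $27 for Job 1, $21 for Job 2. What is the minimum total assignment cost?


Option 1: A->1 + B->2 = $30 + $21 = $51
Option 2: A->2 + B->1 = $18 + $27 = $45
Min cost = min($51, $45) = $45

$45


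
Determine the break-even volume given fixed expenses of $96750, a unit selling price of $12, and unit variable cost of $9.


Formula: BEQ = Fixed Costs / (Price - Variable Cost)
Contribution margin = $12 - $9 = $3/unit
BEQ = ceil($96750 / $3/unit) = ceil(32250.0) = 32250 units

32250 units


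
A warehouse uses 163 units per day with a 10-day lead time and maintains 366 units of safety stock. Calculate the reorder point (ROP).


Formula: ROP = (Daily Demand * Lead Time) + Safety Stock
Demand during lead time = 163 * 10 = 1630 units
ROP = 1630 + 366 = 1996 units

1996 units


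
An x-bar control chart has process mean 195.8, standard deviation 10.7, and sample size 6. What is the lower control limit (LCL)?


LCL = 195.8 - 3 * 10.7 / sqrt(6)

182.7


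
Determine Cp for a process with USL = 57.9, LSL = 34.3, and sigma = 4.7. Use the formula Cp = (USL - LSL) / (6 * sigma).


Cp = (57.9 - 34.3) / (6 * 4.7)

0.84


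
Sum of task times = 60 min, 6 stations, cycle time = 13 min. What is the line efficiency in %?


Formula: Efficiency = Sum of Task Times / (N_stations * CT) * 100
Total station capacity = 6 stations * 13 min = 78 min
Efficiency = 60 / 78 * 100 = 76.9%

76.9%


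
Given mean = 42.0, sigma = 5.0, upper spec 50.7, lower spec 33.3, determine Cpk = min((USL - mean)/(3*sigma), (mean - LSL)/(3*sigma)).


Cpu = (50.7 - 42.0) / (3 * 5.0) = 0.58
Cpl = (42.0 - 33.3) / (3 * 5.0) = 0.58
Cpk = min(0.58, 0.58) = 0.58

0.58


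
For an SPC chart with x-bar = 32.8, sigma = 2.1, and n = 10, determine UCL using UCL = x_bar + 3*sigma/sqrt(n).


UCL = 32.8 + 3 * 2.1 / sqrt(10)

34.79


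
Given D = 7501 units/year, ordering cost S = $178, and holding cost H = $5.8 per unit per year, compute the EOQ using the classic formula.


Formula: EOQ = sqrt(2 * D * S / H)
Numerator: 2 * 7501 * 178 = 2670356
2DS/H = 2670356 / 5.8 = 460406.2
EOQ = sqrt(460406.2) = 678.5 units

678.5 units


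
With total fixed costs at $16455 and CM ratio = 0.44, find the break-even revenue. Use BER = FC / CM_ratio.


Formula: BER = Fixed Costs / Contribution Margin Ratio
BER = $16455 / 0.44
BER = $37397.73 (to the nearest cent)

$37397.73


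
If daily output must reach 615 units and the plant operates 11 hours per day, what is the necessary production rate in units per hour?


Formula: Production Rate = Daily Demand / Available Hours
Rate = 615 units/day / 11 hours/day
Rate = 55.9 units/hour

55.9 units/hour


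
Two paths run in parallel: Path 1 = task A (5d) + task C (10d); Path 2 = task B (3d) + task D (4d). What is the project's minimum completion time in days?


Path 1 = 5 + 10 = 15 days
Path 2 = 3 + 4 = 7 days
Duration = max(15, 7) = 15 days

15 days


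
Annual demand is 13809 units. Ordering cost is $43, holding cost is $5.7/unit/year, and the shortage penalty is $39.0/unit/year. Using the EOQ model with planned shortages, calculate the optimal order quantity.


Formula: EOQ* = sqrt(2DS/H) * sqrt((H+P)/P)
Base EOQ = sqrt(2*13809*43/5.7) = 456.45 units
Correction = sqrt((5.7+39.0)/39.0) = 1.07059
EOQ* = 456.45 * 1.07059 = 488.7 units

488.7 units


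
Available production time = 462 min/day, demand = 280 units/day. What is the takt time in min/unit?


Formula: Takt Time = Available Production Time / Customer Demand
Takt = 462 min/day / 280 units/day
Takt = 1.65 min/unit

1.65 min/unit


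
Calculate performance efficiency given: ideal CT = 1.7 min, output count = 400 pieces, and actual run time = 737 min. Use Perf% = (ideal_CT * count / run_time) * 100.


Formula: Performance = (Ideal CT * Total Count) / Run Time * 100
Ideal output time = 1.7 * 400 = 680.0 min
Performance = 680.0 / 737 * 100 = 92.3%

92.3%


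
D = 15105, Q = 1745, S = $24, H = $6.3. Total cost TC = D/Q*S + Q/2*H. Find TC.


TC = 15105/1745 * 24 + 1745/2 * 6.3

$5704.50


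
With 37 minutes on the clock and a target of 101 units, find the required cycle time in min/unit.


Formula: CT = Available Time / Number of Units
CT = 37 min / 101 units
CT = 0.37 min/unit

0.37 min/unit


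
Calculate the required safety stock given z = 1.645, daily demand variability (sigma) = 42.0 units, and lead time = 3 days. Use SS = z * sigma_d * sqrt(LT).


Formula: SS = z * sigma_d * sqrt(LT)
sqrt(LT) = sqrt(3) = 1.7321
SS = 1.645 * 42.0 * 1.7321
SS = 119.7 units

119.7 units


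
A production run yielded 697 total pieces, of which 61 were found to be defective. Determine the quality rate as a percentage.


Formula: Quality Rate = Good Pieces / Total Pieces * 100
Good pieces = 697 - 61 = 636
QR = 636 / 697 * 100 = 91.2%

91.2%


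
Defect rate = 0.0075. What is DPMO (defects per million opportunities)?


DPMO = defect_rate * 1000000 = 0.0075 * 1000000

7500


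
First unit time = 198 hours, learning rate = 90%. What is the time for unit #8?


Formula: T_n = T_1 * (learning_rate)^(log2(n)) where learning_rate = rate/100
Doublings = log2(8) = 3
T_n = 198 * 0.9^3
T_n = 198 * 0.729 = 144.3 hours

144.3 hours


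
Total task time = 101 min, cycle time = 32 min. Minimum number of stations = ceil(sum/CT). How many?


Formula: N_min = ceil(Sum of Task Times / Cycle Time)
N_min = ceil(101 min / 32 min) = ceil(3.1562)
N_min = 4 stations

4


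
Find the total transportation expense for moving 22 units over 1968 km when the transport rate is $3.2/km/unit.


TC = dist * cost * units = 1968 * 3.2 * 22 = $138547.20

$138547.20


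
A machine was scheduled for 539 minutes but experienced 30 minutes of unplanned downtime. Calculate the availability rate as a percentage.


Formula: Availability = (Planned Time - Downtime) / Planned Time * 100
Uptime = 539 - 30 = 509 min
Availability = 509 / 539 * 100 = 94.4%

94.4%


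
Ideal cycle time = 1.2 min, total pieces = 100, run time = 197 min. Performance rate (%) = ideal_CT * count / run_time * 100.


Formula: Performance = (Ideal CT * Total Count) / Run Time * 100
Ideal output time = 1.2 * 100 = 120.0 min
Performance = 120.0 / 197 * 100 = 60.9%

60.9%


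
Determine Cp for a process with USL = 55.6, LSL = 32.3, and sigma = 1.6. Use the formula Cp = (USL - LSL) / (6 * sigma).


Cp = (55.6 - 32.3) / (6 * 1.6)

2.43


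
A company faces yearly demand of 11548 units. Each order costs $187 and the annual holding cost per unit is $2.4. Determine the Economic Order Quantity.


Formula: EOQ = sqrt(2 * D * S / H)
Numerator: 2 * 11548 * 187 = 4318952
2DS/H = 4318952 / 2.4 = 1799563.3
EOQ = sqrt(1799563.3) = 1341.5 units

1341.5 units


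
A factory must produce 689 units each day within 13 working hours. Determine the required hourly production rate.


Formula: Production Rate = Daily Demand / Available Hours
Rate = 689 units/day / 13 hours/day
Rate = 53.0 units/hour

53.0 units/hour


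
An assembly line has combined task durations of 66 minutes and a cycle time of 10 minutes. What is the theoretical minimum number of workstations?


Formula: N_min = ceil(Sum of Task Times / Cycle Time)
N_min = ceil(66 min / 10 min) = ceil(6.6)
N_min = 7 stations

7


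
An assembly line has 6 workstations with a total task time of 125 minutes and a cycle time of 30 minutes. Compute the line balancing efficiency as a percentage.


Formula: Efficiency = Sum of Task Times / (N_stations * CT) * 100
Total station capacity = 6 stations * 30 min = 180 min
Efficiency = 125 / 180 * 100 = 69.4%

69.4%


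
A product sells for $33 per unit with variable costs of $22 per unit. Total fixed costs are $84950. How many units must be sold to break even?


Formula: BEQ = Fixed Costs / (Price - Variable Cost)
Contribution margin = $33 - $22 = $11/unit
BEQ = ceil($84950 / $11/unit) = ceil(7722.73) = 7723 units

7723 units


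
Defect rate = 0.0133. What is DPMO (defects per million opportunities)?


DPMO = defect_rate * 1000000 = 0.0133 * 1000000

13300


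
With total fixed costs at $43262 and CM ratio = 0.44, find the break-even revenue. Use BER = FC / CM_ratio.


Formula: BER = Fixed Costs / Contribution Margin Ratio
BER = $43262 / 0.44
BER = $98322.73 (to the nearest cent)

$98322.73


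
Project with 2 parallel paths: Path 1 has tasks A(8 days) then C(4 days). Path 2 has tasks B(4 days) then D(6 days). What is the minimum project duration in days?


Path 1 = 8 + 4 = 12 days
Path 2 = 4 + 6 = 10 days
Duration = max(12, 10) = 12 days

12 days


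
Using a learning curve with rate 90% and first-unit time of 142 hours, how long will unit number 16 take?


Formula: T_n = T_1 * (learning_rate)^(log2(n)) where learning_rate = rate/100
Doublings = log2(16) = 4
T_n = 142 * 0.9^4
T_n = 142 * 0.6561 = 93.2 hours

93.2 hours


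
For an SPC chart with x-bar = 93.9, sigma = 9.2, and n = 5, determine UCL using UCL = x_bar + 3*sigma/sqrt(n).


UCL = 93.9 + 3 * 9.2 / sqrt(5)

106.24


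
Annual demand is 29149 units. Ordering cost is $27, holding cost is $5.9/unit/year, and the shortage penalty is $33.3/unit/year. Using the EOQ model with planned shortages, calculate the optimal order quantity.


Formula: EOQ* = sqrt(2DS/H) * sqrt((H+P)/P)
Base EOQ = sqrt(2*29149*27/5.9) = 516.51 units
Correction = sqrt((5.9+33.3)/33.3) = 1.08498
EOQ* = 516.51 * 1.08498 = 560.4 units

560.4 units


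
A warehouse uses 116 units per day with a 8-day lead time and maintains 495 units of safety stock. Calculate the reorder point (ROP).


Formula: ROP = (Daily Demand * Lead Time) + Safety Stock
Demand during lead time = 116 * 8 = 928 units
ROP = 928 + 495 = 1423 units

1423 units


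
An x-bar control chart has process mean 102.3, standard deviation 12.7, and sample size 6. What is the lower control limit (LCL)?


LCL = 102.3 - 3 * 12.7 / sqrt(6)

86.75


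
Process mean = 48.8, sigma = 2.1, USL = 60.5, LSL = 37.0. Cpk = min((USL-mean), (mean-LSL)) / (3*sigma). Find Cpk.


Cpu = (60.5 - 48.8) / (3 * 2.1) = 1.86
Cpl = (48.8 - 37.0) / (3 * 2.1) = 1.87
Cpk = min(1.86, 1.87) = 1.86

1.86


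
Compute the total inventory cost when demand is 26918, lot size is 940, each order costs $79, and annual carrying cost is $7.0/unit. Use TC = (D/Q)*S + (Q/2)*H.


TC = 26918/940 * 79 + 940/2 * 7.0

$5552.26


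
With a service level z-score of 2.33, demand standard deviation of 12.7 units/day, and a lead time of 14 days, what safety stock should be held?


Formula: SS = z * sigma_d * sqrt(LT)
sqrt(LT) = sqrt(14) = 3.7417
SS = 2.33 * 12.7 * 3.7417
SS = 110.7 units

110.7 units


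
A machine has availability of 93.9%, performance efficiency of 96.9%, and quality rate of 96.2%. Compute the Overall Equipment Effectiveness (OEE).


Formula: OEE = Availability * Performance * Quality / 10000
A * P = 93.9% * 96.9% / 100 = 90.99%
OEE = 90.99% * 96.2% / 100 = 87.5%

87.5%


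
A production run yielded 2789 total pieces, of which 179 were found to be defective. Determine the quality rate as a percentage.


Formula: Quality Rate = Good Pieces / Total Pieces * 100
Good pieces = 2789 - 179 = 2610
QR = 2610 / 2789 * 100 = 93.6%

93.6%


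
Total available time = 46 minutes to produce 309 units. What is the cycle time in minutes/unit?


Formula: CT = Available Time / Number of Units
CT = 46 min / 309 units
CT = 0.15 min/unit

0.15 min/unit


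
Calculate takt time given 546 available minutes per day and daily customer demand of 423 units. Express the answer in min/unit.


Formula: Takt Time = Available Production Time / Customer Demand
Takt = 546 min/day / 423 units/day
Takt = 1.29 min/unit

1.29 min/unit


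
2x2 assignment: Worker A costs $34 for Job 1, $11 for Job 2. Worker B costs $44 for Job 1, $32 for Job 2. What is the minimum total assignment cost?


Option 1: A->1 + B->2 = $34 + $32 = $66
Option 2: A->2 + B->1 = $11 + $44 = $55
Min cost = min($66, $55) = $55

$55


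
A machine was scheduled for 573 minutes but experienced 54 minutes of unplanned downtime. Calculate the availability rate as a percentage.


Formula: Availability = (Planned Time - Downtime) / Planned Time * 100
Uptime = 573 - 54 = 519 min
Availability = 519 / 573 * 100 = 90.6%

90.6%


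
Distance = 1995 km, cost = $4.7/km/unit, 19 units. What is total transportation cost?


TC = dist * cost * units = 1995 * 4.7 * 19 = $178153.50

$178153.50


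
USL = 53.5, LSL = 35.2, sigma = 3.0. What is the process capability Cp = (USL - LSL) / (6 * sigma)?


Cp = (53.5 - 35.2) / (6 * 3.0)

1.02


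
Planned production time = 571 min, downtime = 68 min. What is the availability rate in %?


Formula: Availability = (Planned Time - Downtime) / Planned Time * 100
Uptime = 571 - 68 = 503 min
Availability = 503 / 571 * 100 = 88.1%

88.1%


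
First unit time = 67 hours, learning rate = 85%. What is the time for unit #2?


Formula: T_n = T_1 * (learning_rate)^(log2(n)) where learning_rate = rate/100
Doublings = log2(2) = 1
T_n = 67 * 0.85^1
T_n = 67 * 0.85 = 57.0 hours

57.0 hours


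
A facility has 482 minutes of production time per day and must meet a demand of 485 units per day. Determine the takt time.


Formula: Takt Time = Available Production Time / Customer Demand
Takt = 482 min/day / 485 units/day
Takt = 0.99 min/unit

0.99 min/unit


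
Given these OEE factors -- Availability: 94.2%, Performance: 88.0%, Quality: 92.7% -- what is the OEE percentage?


Formula: OEE = Availability * Performance * Quality / 10000
A * P = 94.2% * 88.0% / 100 = 82.9%
OEE = 82.9% * 92.7% / 100 = 76.8%

76.8%


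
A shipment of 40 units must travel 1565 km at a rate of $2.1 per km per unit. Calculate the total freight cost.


TC = dist * cost * units = 1565 * 2.1 * 40 = $131460.00

$131460.00


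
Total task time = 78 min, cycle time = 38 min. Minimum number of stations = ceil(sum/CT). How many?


Formula: N_min = ceil(Sum of Task Times / Cycle Time)
N_min = ceil(78 min / 38 min) = ceil(2.0526)
N_min = 3 stations

3


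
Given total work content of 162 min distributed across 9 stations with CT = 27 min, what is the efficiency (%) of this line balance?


Formula: Efficiency = Sum of Task Times / (N_stations * CT) * 100
Total station capacity = 9 stations * 27 min = 243 min
Efficiency = 162 / 243 * 100 = 66.7%

66.7%


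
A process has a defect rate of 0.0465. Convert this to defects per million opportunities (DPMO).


DPMO = defect_rate * 1000000 = 0.0465 * 1000000

46500


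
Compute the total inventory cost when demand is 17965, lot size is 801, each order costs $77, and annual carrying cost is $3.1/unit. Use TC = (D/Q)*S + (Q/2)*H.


TC = 17965/801 * 77 + 801/2 * 3.1

$2968.52


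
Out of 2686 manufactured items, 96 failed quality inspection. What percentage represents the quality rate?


Formula: Quality Rate = Good Pieces / Total Pieces * 100
Good pieces = 2686 - 96 = 2590
QR = 2590 / 2686 * 100 = 96.4%

96.4%


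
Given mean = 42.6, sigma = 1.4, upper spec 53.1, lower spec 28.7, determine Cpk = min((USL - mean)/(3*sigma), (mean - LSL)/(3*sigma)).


Cpu = (53.1 - 42.6) / (3 * 1.4) = 2.5
Cpl = (42.6 - 28.7) / (3 * 1.4) = 3.31
Cpk = min(2.5, 3.31) = 2.5

2.5


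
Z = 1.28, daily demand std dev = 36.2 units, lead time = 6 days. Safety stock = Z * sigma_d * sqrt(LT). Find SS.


Formula: SS = z * sigma_d * sqrt(LT)
sqrt(LT) = sqrt(6) = 2.4495
SS = 1.28 * 36.2 * 2.4495
SS = 113.5 units

113.5 units


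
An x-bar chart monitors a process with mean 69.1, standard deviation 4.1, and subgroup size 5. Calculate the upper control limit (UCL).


UCL = 69.1 + 3 * 4.1 / sqrt(5)

74.6


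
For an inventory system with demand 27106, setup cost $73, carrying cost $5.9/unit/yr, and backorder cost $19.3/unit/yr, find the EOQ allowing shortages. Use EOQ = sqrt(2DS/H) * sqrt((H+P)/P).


Formula: EOQ* = sqrt(2DS/H) * sqrt((H+P)/P)
Base EOQ = sqrt(2*27106*73/5.9) = 819.0 units
Correction = sqrt((5.9+19.3)/19.3) = 1.14267
EOQ* = 819.0 * 1.14267 = 935.8 units

935.8 units


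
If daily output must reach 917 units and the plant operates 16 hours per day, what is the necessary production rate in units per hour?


Formula: Production Rate = Daily Demand / Available Hours
Rate = 917 units/day / 16 hours/day
Rate = 57.3 units/hour

57.3 units/hour


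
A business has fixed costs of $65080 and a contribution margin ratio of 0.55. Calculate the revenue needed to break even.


Formula: BER = Fixed Costs / Contribution Margin Ratio
BER = $65080 / 0.55
BER = $118327.27 (to the nearest cent)

$118327.27


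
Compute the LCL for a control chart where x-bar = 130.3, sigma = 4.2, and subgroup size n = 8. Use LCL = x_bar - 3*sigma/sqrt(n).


LCL = 130.3 - 3 * 4.2 / sqrt(8)

125.85


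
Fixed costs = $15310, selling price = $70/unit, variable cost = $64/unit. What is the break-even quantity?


Formula: BEQ = Fixed Costs / (Price - Variable Cost)
Contribution margin = $70 - $64 = $6/unit
BEQ = ceil($15310 / $6/unit) = ceil(2551.67) = 2552 units

2552 units


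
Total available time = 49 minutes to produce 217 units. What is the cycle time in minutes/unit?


Formula: CT = Available Time / Number of Units
CT = 49 min / 217 units
CT = 0.23 min/unit

0.23 min/unit


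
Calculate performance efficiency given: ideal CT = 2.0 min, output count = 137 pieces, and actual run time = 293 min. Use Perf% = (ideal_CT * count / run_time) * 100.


Formula: Performance = (Ideal CT * Total Count) / Run Time * 100
Ideal output time = 2.0 * 137 = 274.0 min
Performance = 274.0 / 293 * 100 = 93.5%

93.5%


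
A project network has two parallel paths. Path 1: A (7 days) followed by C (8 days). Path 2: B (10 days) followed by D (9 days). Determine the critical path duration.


Path 1 = 7 + 8 = 15 days
Path 2 = 10 + 9 = 19 days
Duration = max(15, 19) = 19 days

19 days


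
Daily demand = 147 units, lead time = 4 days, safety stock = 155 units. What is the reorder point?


Formula: ROP = (Daily Demand * Lead Time) + Safety Stock
Demand during lead time = 147 * 4 = 588 units
ROP = 588 + 155 = 743 units

743 units


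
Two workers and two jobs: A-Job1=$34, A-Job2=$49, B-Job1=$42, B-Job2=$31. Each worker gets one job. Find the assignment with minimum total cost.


Option 1: A->1 + B->2 = $34 + $31 = $65
Option 2: A->2 + B->1 = $49 + $42 = $91
Min cost = min($65, $91) = $65

$65


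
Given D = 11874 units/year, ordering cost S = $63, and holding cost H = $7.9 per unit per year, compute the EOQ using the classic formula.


Formula: EOQ = sqrt(2 * D * S / H)
Numerator: 2 * 11874 * 63 = 1496124
2DS/H = 1496124 / 7.9 = 189382.8
EOQ = sqrt(189382.8) = 435.2 units

435.2 units


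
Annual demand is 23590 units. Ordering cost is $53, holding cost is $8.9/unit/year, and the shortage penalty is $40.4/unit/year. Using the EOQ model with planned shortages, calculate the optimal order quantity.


Formula: EOQ* = sqrt(2DS/H) * sqrt((H+P)/P)
Base EOQ = sqrt(2*23590*53/8.9) = 530.06 units
Correction = sqrt((8.9+40.4)/40.4) = 1.10467
EOQ* = 530.06 * 1.10467 = 585.5 units

585.5 units


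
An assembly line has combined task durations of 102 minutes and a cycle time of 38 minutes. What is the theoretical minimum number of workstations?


Formula: N_min = ceil(Sum of Task Times / Cycle Time)
N_min = ceil(102 min / 38 min) = ceil(2.6842)
N_min = 3 stations

3


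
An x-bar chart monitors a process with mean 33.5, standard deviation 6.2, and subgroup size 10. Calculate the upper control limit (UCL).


UCL = 33.5 + 3 * 6.2 / sqrt(10)

39.38


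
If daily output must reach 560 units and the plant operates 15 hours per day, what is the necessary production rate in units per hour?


Formula: Production Rate = Daily Demand / Available Hours
Rate = 560 units/day / 15 hours/day
Rate = 37.3 units/hour

37.3 units/hour


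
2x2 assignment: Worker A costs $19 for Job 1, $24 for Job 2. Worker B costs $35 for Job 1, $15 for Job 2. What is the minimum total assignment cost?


Option 1: A->1 + B->2 = $19 + $15 = $34
Option 2: A->2 + B->1 = $24 + $35 = $59
Min cost = min($34, $59) = $34

$34


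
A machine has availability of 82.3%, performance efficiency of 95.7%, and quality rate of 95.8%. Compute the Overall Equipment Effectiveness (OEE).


Formula: OEE = Availability * Performance * Quality / 10000
A * P = 82.3% * 95.7% / 100 = 78.76%
OEE = 78.76% * 95.8% / 100 = 75.5%

75.5%


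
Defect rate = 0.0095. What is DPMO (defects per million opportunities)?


DPMO = defect_rate * 1000000 = 0.0095 * 1000000

9500


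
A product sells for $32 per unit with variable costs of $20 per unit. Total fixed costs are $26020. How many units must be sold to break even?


Formula: BEQ = Fixed Costs / (Price - Variable Cost)
Contribution margin = $32 - $20 = $12/unit
BEQ = ceil($26020 / $12/unit) = ceil(2168.33) = 2169 units

2169 units


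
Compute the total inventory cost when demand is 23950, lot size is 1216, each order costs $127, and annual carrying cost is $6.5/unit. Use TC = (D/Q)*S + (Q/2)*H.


TC = 23950/1216 * 127 + 1216/2 * 6.5

$6453.36


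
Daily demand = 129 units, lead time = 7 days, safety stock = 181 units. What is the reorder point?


Formula: ROP = (Daily Demand * Lead Time) + Safety Stock
Demand during lead time = 129 * 7 = 903 units
ROP = 903 + 181 = 1084 units

1084 units


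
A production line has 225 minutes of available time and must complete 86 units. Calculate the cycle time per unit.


Formula: CT = Available Time / Number of Units
CT = 225 min / 86 units
CT = 2.62 min/unit

2.62 min/unit


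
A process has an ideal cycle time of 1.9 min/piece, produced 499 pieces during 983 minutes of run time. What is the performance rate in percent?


Formula: Performance = (Ideal CT * Total Count) / Run Time * 100
Ideal output time = 1.9 * 499 = 948.1 min
Performance = 948.1 / 983 * 100 = 96.4%

96.4%


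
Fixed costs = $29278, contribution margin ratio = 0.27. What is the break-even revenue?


Formula: BER = Fixed Costs / Contribution Margin Ratio
BER = $29278 / 0.27
BER = $108437.04 (to the nearest cent)

$108437.04


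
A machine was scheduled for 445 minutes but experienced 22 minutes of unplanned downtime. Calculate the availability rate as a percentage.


Formula: Availability = (Planned Time - Downtime) / Planned Time * 100
Uptime = 445 - 22 = 423 min
Availability = 423 / 445 * 100 = 95.1%

95.1%


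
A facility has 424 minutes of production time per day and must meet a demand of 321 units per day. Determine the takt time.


Formula: Takt Time = Available Production Time / Customer Demand
Takt = 424 min/day / 321 units/day
Takt = 1.32 min/unit

1.32 min/unit


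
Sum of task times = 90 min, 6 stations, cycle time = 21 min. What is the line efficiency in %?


Formula: Efficiency = Sum of Task Times / (N_stations * CT) * 100
Total station capacity = 6 stations * 21 min = 126 min
Efficiency = 90 / 126 * 100 = 71.4%

71.4%


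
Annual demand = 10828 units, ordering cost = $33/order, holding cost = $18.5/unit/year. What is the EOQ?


Formula: EOQ = sqrt(2 * D * S / H)
Numerator: 2 * 10828 * 33 = 714648
2DS/H = 714648 / 18.5 = 38629.6
EOQ = sqrt(38629.6) = 196.5 units

196.5 units


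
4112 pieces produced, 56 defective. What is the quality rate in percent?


Formula: Quality Rate = Good Pieces / Total Pieces * 100
Good pieces = 4112 - 56 = 4056
QR = 4056 / 4112 * 100 = 98.6%

98.6%


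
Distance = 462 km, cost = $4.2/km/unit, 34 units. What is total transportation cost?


TC = dist * cost * units = 462 * 4.2 * 34 = $65973.60

$65973.60


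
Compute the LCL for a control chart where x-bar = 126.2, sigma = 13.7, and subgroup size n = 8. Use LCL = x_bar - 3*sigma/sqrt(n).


LCL = 126.2 - 3 * 13.7 / sqrt(8)

111.67


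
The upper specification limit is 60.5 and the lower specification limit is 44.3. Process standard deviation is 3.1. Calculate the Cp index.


Cp = (60.5 - 44.3) / (6 * 3.1)

0.87


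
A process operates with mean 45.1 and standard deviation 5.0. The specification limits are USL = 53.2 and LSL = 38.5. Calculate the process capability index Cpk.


Cpu = (53.2 - 45.1) / (3 * 5.0) = 0.54
Cpl = (45.1 - 38.5) / (3 * 5.0) = 0.44
Cpk = min(0.54, 0.44) = 0.44

0.44


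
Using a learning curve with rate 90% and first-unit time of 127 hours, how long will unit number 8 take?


Formula: T_n = T_1 * (learning_rate)^(log2(n)) where learning_rate = rate/100
Doublings = log2(8) = 3
T_n = 127 * 0.9^3
T_n = 127 * 0.729 = 92.6 hours

92.6 hours


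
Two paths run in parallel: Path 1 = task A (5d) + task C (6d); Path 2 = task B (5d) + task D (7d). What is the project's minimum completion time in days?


Path 1 = 5 + 6 = 11 days
Path 2 = 5 + 7 = 12 days
Duration = max(11, 12) = 12 days

12 days


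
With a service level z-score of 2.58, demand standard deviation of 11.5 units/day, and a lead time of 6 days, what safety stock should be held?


Formula: SS = z * sigma_d * sqrt(LT)
sqrt(LT) = sqrt(6) = 2.4495
SS = 2.58 * 11.5 * 2.4495
SS = 72.7 units

72.7 units


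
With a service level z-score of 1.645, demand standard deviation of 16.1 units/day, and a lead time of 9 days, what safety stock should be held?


Formula: SS = z * sigma_d * sqrt(LT)
sqrt(LT) = sqrt(9) = 3.0
SS = 1.645 * 16.1 * 3.0
SS = 79.5 units

79.5 units


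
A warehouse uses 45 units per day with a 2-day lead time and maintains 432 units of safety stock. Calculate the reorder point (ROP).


Formula: ROP = (Daily Demand * Lead Time) + Safety Stock
Demand during lead time = 45 * 2 = 90 units
ROP = 90 + 432 = 522 units

522 units


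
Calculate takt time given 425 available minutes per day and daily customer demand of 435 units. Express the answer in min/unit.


Formula: Takt Time = Available Production Time / Customer Demand
Takt = 425 min/day / 435 units/day
Takt = 0.98 min/unit

0.98 min/unit


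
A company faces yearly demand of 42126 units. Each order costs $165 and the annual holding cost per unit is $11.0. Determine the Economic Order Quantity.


Formula: EOQ = sqrt(2 * D * S / H)
Numerator: 2 * 42126 * 165 = 13901580
2DS/H = 13901580 / 11.0 = 1263780.0
EOQ = sqrt(1263780.0) = 1124.2 units

1124.2 units


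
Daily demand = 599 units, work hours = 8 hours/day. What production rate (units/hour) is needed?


Formula: Production Rate = Daily Demand / Available Hours
Rate = 599 units/day / 8 hours/day
Rate = 74.9 units/hour

74.9 units/hour


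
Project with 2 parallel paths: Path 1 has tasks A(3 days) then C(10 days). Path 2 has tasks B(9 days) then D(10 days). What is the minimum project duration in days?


Path 1 = 3 + 10 = 13 days
Path 2 = 9 + 10 = 19 days
Duration = max(13, 19) = 19 days

19 days


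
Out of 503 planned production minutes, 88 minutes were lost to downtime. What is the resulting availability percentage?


Formula: Availability = (Planned Time - Downtime) / Planned Time * 100
Uptime = 503 - 88 = 415 min
Availability = 415 / 503 * 100 = 82.5%

82.5%


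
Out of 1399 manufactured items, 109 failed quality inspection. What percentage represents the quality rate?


Formula: Quality Rate = Good Pieces / Total Pieces * 100
Good pieces = 1399 - 109 = 1290
QR = 1290 / 1399 * 100 = 92.2%

92.2%


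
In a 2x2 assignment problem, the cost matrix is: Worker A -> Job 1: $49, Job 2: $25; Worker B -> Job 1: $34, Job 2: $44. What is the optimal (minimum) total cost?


Option 1: A->1 + B->2 = $49 + $44 = $93
Option 2: A->2 + B->1 = $25 + $34 = $59
Min cost = min($93, $59) = $59

$59


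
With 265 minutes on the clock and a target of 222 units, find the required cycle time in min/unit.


Formula: CT = Available Time / Number of Units
CT = 265 min / 222 units
CT = 1.19 min/unit

1.19 min/unit


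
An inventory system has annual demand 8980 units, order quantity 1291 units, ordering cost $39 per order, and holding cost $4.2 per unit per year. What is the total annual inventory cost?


TC = 8980/1291 * 39 + 1291/2 * 4.2

$2982.38


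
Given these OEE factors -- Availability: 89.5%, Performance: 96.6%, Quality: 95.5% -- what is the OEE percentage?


Formula: OEE = Availability * Performance * Quality / 10000
A * P = 89.5% * 96.6% / 100 = 86.46%
OEE = 86.46% * 95.5% / 100 = 82.6%

82.6%


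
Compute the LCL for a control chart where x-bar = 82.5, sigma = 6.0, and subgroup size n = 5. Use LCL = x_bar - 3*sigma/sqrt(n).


LCL = 82.5 - 3 * 6.0 / sqrt(5)

74.45


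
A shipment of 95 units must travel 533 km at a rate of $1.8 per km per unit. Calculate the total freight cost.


TC = dist * cost * units = 533 * 1.8 * 95 = $91143.00

$91143.00


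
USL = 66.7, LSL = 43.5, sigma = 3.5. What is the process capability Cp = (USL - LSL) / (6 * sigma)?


Cp = (66.7 - 43.5) / (6 * 3.5)

1.1


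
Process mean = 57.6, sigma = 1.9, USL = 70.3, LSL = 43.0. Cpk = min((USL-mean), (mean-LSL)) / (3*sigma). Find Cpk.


Cpu = (70.3 - 57.6) / (3 * 1.9) = 2.23
Cpl = (57.6 - 43.0) / (3 * 1.9) = 2.56
Cpk = min(2.23, 2.56) = 2.23

2.23


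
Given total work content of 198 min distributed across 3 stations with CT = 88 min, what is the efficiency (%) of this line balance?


Formula: Efficiency = Sum of Task Times / (N_stations * CT) * 100
Total station capacity = 3 stations * 88 min = 264 min
Efficiency = 198 / 264 * 100 = 75.0%

75.0%


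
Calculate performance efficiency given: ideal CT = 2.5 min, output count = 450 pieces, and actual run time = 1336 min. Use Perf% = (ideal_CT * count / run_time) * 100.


Formula: Performance = (Ideal CT * Total Count) / Run Time * 100
Ideal output time = 2.5 * 450 = 1125.0 min
Performance = 1125.0 / 1336 * 100 = 84.2%

84.2%


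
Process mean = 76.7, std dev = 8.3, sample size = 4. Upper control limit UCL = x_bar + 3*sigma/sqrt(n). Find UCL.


UCL = 76.7 + 3 * 8.3 / sqrt(4)

89.15


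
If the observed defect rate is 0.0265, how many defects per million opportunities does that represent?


DPMO = defect_rate * 1000000 = 0.0265 * 1000000

26500


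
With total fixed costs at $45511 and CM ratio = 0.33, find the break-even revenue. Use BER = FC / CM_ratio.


Formula: BER = Fixed Costs / Contribution Margin Ratio
BER = $45511 / 0.33
BER = $137912.12 (to the nearest cent)

$137912.12


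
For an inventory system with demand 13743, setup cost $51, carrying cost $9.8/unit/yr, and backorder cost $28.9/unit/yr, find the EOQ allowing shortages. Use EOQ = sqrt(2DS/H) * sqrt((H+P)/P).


Formula: EOQ* = sqrt(2DS/H) * sqrt((H+P)/P)
Base EOQ = sqrt(2*13743*51/9.8) = 378.21 units
Correction = sqrt((9.8+28.9)/28.9) = 1.1572
EOQ* = 378.21 * 1.1572 = 437.7 units

437.7 units


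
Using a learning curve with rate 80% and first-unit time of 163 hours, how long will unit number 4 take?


Formula: T_n = T_1 * (learning_rate)^(log2(n)) where learning_rate = rate/100
Doublings = log2(4) = 2
T_n = 163 * 0.8^2
T_n = 163 * 0.64 = 104.3 hours

104.3 hours
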